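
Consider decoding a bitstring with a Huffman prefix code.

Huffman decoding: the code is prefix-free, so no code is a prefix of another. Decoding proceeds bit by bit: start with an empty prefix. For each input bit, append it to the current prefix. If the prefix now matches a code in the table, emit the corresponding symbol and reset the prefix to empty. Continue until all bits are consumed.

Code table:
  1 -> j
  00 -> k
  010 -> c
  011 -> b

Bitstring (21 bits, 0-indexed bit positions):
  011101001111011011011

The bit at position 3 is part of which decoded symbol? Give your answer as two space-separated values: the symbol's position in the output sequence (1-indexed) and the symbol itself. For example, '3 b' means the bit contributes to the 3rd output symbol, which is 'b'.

Bit 0: prefix='0' (no match yet)
Bit 1: prefix='01' (no match yet)
Bit 2: prefix='011' -> emit 'b', reset
Bit 3: prefix='1' -> emit 'j', reset
Bit 4: prefix='0' (no match yet)
Bit 5: prefix='01' (no match yet)
Bit 6: prefix='010' -> emit 'c', reset
Bit 7: prefix='0' (no match yet)

Answer: 2 j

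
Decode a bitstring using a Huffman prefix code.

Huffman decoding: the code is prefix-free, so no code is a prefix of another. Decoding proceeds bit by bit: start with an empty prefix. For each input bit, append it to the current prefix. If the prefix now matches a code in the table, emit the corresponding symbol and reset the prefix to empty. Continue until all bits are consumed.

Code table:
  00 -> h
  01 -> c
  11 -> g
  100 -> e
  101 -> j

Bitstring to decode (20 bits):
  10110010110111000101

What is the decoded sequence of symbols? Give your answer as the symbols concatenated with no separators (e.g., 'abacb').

Bit 0: prefix='1' (no match yet)
Bit 1: prefix='10' (no match yet)
Bit 2: prefix='101' -> emit 'j', reset
Bit 3: prefix='1' (no match yet)
Bit 4: prefix='10' (no match yet)
Bit 5: prefix='100' -> emit 'e', reset
Bit 6: prefix='1' (no match yet)
Bit 7: prefix='10' (no match yet)
Bit 8: prefix='101' -> emit 'j', reset
Bit 9: prefix='1' (no match yet)
Bit 10: prefix='10' (no match yet)
Bit 11: prefix='101' -> emit 'j', reset
Bit 12: prefix='1' (no match yet)
Bit 13: prefix='11' -> emit 'g', reset
Bit 14: prefix='0' (no match yet)
Bit 15: prefix='00' -> emit 'h', reset
Bit 16: prefix='0' (no match yet)
Bit 17: prefix='01' -> emit 'c', reset
Bit 18: prefix='0' (no match yet)
Bit 19: prefix='01' -> emit 'c', reset

Answer: jejjghcc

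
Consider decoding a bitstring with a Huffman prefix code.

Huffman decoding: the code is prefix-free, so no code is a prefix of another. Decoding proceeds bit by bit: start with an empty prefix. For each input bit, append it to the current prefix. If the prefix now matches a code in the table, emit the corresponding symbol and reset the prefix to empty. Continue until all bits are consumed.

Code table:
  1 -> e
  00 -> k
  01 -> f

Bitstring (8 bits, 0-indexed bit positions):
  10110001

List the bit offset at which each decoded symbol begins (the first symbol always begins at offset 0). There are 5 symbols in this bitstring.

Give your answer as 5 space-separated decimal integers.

Bit 0: prefix='1' -> emit 'e', reset
Bit 1: prefix='0' (no match yet)
Bit 2: prefix='01' -> emit 'f', reset
Bit 3: prefix='1' -> emit 'e', reset
Bit 4: prefix='0' (no match yet)
Bit 5: prefix='00' -> emit 'k', reset
Bit 6: prefix='0' (no match yet)
Bit 7: prefix='01' -> emit 'f', reset

Answer: 0 1 3 4 6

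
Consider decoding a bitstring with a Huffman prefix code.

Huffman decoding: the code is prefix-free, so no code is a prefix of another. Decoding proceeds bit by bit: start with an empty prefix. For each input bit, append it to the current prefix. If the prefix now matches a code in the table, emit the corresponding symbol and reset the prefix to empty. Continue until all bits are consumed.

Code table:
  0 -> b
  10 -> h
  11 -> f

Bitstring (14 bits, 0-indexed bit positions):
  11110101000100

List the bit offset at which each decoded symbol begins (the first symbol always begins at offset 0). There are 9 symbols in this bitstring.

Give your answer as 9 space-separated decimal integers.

Bit 0: prefix='1' (no match yet)
Bit 1: prefix='11' -> emit 'f', reset
Bit 2: prefix='1' (no match yet)
Bit 3: prefix='11' -> emit 'f', reset
Bit 4: prefix='0' -> emit 'b', reset
Bit 5: prefix='1' (no match yet)
Bit 6: prefix='10' -> emit 'h', reset
Bit 7: prefix='1' (no match yet)
Bit 8: prefix='10' -> emit 'h', reset
Bit 9: prefix='0' -> emit 'b', reset
Bit 10: prefix='0' -> emit 'b', reset
Bit 11: prefix='1' (no match yet)
Bit 12: prefix='10' -> emit 'h', reset
Bit 13: prefix='0' -> emit 'b', reset

Answer: 0 2 4 5 7 9 10 11 13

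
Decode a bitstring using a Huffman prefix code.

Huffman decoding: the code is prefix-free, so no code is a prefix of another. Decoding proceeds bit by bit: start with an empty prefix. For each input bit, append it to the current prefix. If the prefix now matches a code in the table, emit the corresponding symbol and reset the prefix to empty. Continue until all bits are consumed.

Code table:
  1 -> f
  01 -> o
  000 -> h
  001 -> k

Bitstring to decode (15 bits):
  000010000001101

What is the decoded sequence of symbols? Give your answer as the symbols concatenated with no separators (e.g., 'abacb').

Bit 0: prefix='0' (no match yet)
Bit 1: prefix='00' (no match yet)
Bit 2: prefix='000' -> emit 'h', reset
Bit 3: prefix='0' (no match yet)
Bit 4: prefix='01' -> emit 'o', reset
Bit 5: prefix='0' (no match yet)
Bit 6: prefix='00' (no match yet)
Bit 7: prefix='000' -> emit 'h', reset
Bit 8: prefix='0' (no match yet)
Bit 9: prefix='00' (no match yet)
Bit 10: prefix='000' -> emit 'h', reset
Bit 11: prefix='1' -> emit 'f', reset
Bit 12: prefix='1' -> emit 'f', reset
Bit 13: prefix='0' (no match yet)
Bit 14: prefix='01' -> emit 'o', reset

Answer: hohhffo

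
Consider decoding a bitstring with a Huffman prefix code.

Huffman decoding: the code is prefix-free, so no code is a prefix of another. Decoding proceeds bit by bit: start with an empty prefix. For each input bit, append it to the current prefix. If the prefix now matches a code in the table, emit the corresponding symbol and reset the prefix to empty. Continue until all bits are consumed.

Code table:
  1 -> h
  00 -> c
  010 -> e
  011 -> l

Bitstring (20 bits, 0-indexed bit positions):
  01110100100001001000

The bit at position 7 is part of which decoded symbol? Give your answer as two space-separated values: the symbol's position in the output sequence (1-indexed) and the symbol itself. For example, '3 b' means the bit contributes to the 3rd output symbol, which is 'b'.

Answer: 4 e

Derivation:
Bit 0: prefix='0' (no match yet)
Bit 1: prefix='01' (no match yet)
Bit 2: prefix='011' -> emit 'l', reset
Bit 3: prefix='1' -> emit 'h', reset
Bit 4: prefix='0' (no match yet)
Bit 5: prefix='01' (no match yet)
Bit 6: prefix='010' -> emit 'e', reset
Bit 7: prefix='0' (no match yet)
Bit 8: prefix='01' (no match yet)
Bit 9: prefix='010' -> emit 'e', reset
Bit 10: prefix='0' (no match yet)
Bit 11: prefix='00' -> emit 'c', reset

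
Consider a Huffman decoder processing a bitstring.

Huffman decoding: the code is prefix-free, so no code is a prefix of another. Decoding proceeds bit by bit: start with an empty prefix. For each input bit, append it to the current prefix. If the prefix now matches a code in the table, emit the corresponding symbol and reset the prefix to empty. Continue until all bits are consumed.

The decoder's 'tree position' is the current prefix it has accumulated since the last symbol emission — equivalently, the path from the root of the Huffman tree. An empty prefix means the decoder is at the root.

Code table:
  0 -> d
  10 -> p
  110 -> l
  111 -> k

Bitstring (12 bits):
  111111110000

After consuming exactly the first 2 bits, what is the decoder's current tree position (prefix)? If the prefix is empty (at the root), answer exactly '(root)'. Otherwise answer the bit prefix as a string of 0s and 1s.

Bit 0: prefix='1' (no match yet)
Bit 1: prefix='11' (no match yet)

Answer: 11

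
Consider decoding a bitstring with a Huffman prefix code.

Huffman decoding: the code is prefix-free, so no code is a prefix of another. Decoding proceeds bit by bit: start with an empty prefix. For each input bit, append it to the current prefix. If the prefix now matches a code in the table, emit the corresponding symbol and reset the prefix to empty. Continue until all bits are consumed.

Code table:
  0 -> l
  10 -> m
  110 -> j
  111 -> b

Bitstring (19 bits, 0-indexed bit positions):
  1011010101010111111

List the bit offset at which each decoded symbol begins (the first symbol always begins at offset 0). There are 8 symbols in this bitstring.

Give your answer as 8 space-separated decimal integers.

Bit 0: prefix='1' (no match yet)
Bit 1: prefix='10' -> emit 'm', reset
Bit 2: prefix='1' (no match yet)
Bit 3: prefix='11' (no match yet)
Bit 4: prefix='110' -> emit 'j', reset
Bit 5: prefix='1' (no match yet)
Bit 6: prefix='10' -> emit 'm', reset
Bit 7: prefix='1' (no match yet)
Bit 8: prefix='10' -> emit 'm', reset
Bit 9: prefix='1' (no match yet)
Bit 10: prefix='10' -> emit 'm', reset
Bit 11: prefix='1' (no match yet)
Bit 12: prefix='10' -> emit 'm', reset
Bit 13: prefix='1' (no match yet)
Bit 14: prefix='11' (no match yet)
Bit 15: prefix='111' -> emit 'b', reset
Bit 16: prefix='1' (no match yet)
Bit 17: prefix='11' (no match yet)
Bit 18: prefix='111' -> emit 'b', reset

Answer: 0 2 5 7 9 11 13 16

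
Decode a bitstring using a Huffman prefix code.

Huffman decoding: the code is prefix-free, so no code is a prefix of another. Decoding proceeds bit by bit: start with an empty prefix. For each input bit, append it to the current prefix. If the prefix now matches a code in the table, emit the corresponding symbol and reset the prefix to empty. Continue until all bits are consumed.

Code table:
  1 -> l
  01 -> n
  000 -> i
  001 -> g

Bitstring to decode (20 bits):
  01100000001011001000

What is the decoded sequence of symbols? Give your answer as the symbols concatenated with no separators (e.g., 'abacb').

Answer: nliinnlgi

Derivation:
Bit 0: prefix='0' (no match yet)
Bit 1: prefix='01' -> emit 'n', reset
Bit 2: prefix='1' -> emit 'l', reset
Bit 3: prefix='0' (no match yet)
Bit 4: prefix='00' (no match yet)
Bit 5: prefix='000' -> emit 'i', reset
Bit 6: prefix='0' (no match yet)
Bit 7: prefix='00' (no match yet)
Bit 8: prefix='000' -> emit 'i', reset
Bit 9: prefix='0' (no match yet)
Bit 10: prefix='01' -> emit 'n', reset
Bit 11: prefix='0' (no match yet)
Bit 12: prefix='01' -> emit 'n', reset
Bit 13: prefix='1' -> emit 'l', reset
Bit 14: prefix='0' (no match yet)
Bit 15: prefix='00' (no match yet)
Bit 16: prefix='001' -> emit 'g', reset
Bit 17: prefix='0' (no match yet)
Bit 18: prefix='00' (no match yet)
Bit 19: prefix='000' -> emit 'i', reset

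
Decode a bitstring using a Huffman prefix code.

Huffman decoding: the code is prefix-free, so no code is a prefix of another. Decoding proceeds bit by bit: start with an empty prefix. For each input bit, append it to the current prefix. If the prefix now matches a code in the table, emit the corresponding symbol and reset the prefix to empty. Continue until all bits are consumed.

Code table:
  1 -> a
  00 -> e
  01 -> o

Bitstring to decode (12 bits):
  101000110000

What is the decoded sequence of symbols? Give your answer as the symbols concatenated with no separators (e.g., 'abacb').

Answer: aoeoaee

Derivation:
Bit 0: prefix='1' -> emit 'a', reset
Bit 1: prefix='0' (no match yet)
Bit 2: prefix='01' -> emit 'o', reset
Bit 3: prefix='0' (no match yet)
Bit 4: prefix='00' -> emit 'e', reset
Bit 5: prefix='0' (no match yet)
Bit 6: prefix='01' -> emit 'o', reset
Bit 7: prefix='1' -> emit 'a', reset
Bit 8: prefix='0' (no match yet)
Bit 9: prefix='00' -> emit 'e', reset
Bit 10: prefix='0' (no match yet)
Bit 11: prefix='00' -> emit 'e', reset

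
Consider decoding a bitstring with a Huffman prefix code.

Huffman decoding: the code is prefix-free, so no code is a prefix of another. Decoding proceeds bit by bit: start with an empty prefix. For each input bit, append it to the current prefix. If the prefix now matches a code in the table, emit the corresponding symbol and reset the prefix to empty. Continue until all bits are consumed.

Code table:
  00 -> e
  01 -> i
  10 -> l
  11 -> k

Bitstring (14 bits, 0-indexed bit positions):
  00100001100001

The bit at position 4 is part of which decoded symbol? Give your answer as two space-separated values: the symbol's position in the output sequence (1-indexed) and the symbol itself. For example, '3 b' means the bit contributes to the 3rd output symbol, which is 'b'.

Answer: 3 e

Derivation:
Bit 0: prefix='0' (no match yet)
Bit 1: prefix='00' -> emit 'e', reset
Bit 2: prefix='1' (no match yet)
Bit 3: prefix='10' -> emit 'l', reset
Bit 4: prefix='0' (no match yet)
Bit 5: prefix='00' -> emit 'e', reset
Bit 6: prefix='0' (no match yet)
Bit 7: prefix='01' -> emit 'i', reset
Bit 8: prefix='1' (no match yet)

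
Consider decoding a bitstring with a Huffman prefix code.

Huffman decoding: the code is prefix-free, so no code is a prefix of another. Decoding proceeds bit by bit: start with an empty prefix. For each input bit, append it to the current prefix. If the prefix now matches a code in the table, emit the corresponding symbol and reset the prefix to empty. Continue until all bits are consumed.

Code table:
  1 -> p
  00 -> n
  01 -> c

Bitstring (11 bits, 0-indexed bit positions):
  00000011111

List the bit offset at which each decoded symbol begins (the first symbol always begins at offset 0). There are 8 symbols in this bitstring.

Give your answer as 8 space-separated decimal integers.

Answer: 0 2 4 6 7 8 9 10

Derivation:
Bit 0: prefix='0' (no match yet)
Bit 1: prefix='00' -> emit 'n', reset
Bit 2: prefix='0' (no match yet)
Bit 3: prefix='00' -> emit 'n', reset
Bit 4: prefix='0' (no match yet)
Bit 5: prefix='00' -> emit 'n', reset
Bit 6: prefix='1' -> emit 'p', reset
Bit 7: prefix='1' -> emit 'p', reset
Bit 8: prefix='1' -> emit 'p', reset
Bit 9: prefix='1' -> emit 'p', reset
Bit 10: prefix='1' -> emit 'p', reset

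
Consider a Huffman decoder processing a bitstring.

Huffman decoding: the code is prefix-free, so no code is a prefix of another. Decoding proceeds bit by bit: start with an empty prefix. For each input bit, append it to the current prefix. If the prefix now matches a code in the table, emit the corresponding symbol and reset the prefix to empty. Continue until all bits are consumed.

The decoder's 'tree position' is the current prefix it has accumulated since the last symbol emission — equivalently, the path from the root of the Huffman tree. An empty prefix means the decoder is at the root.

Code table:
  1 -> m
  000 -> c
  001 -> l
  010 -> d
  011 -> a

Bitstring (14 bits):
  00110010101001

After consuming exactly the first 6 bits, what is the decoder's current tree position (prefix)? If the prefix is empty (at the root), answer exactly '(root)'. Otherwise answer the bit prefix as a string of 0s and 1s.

Answer: 00

Derivation:
Bit 0: prefix='0' (no match yet)
Bit 1: prefix='00' (no match yet)
Bit 2: prefix='001' -> emit 'l', reset
Bit 3: prefix='1' -> emit 'm', reset
Bit 4: prefix='0' (no match yet)
Bit 5: prefix='00' (no match yet)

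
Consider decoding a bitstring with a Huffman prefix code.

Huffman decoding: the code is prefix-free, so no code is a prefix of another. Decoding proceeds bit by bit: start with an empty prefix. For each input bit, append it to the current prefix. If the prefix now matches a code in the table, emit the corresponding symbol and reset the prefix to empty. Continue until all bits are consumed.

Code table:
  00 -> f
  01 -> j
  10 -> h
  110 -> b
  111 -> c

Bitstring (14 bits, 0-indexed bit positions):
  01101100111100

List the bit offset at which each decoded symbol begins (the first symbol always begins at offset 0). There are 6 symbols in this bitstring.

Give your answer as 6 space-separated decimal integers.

Answer: 0 2 4 7 9 12

Derivation:
Bit 0: prefix='0' (no match yet)
Bit 1: prefix='01' -> emit 'j', reset
Bit 2: prefix='1' (no match yet)
Bit 3: prefix='10' -> emit 'h', reset
Bit 4: prefix='1' (no match yet)
Bit 5: prefix='11' (no match yet)
Bit 6: prefix='110' -> emit 'b', reset
Bit 7: prefix='0' (no match yet)
Bit 8: prefix='01' -> emit 'j', reset
Bit 9: prefix='1' (no match yet)
Bit 10: prefix='11' (no match yet)
Bit 11: prefix='111' -> emit 'c', reset
Bit 12: prefix='0' (no match yet)
Bit 13: prefix='00' -> emit 'f', reset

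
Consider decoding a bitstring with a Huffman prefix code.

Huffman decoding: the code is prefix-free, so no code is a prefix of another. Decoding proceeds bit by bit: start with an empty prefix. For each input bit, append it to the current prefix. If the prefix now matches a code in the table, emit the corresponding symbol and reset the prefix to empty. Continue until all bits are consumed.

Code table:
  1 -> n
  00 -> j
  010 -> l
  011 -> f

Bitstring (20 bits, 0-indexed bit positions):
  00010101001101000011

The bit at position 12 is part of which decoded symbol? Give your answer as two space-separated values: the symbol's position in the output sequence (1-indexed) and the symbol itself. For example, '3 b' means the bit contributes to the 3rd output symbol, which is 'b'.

Answer: 6 l

Derivation:
Bit 0: prefix='0' (no match yet)
Bit 1: prefix='00' -> emit 'j', reset
Bit 2: prefix='0' (no match yet)
Bit 3: prefix='01' (no match yet)
Bit 4: prefix='010' -> emit 'l', reset
Bit 5: prefix='1' -> emit 'n', reset
Bit 6: prefix='0' (no match yet)
Bit 7: prefix='01' (no match yet)
Bit 8: prefix='010' -> emit 'l', reset
Bit 9: prefix='0' (no match yet)
Bit 10: prefix='01' (no match yet)
Bit 11: prefix='011' -> emit 'f', reset
Bit 12: prefix='0' (no match yet)
Bit 13: prefix='01' (no match yet)
Bit 14: prefix='010' -> emit 'l', reset
Bit 15: prefix='0' (no match yet)
Bit 16: prefix='00' -> emit 'j', reset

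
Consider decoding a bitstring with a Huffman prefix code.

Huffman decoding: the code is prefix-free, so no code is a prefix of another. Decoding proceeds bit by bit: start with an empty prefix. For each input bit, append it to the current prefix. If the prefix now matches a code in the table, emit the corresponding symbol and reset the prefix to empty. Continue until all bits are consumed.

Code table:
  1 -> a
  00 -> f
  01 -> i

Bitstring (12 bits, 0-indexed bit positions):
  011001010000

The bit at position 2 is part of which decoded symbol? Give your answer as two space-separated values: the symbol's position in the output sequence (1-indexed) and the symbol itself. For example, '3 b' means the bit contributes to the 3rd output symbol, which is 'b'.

Bit 0: prefix='0' (no match yet)
Bit 1: prefix='01' -> emit 'i', reset
Bit 2: prefix='1' -> emit 'a', reset
Bit 3: prefix='0' (no match yet)
Bit 4: prefix='00' -> emit 'f', reset
Bit 5: prefix='1' -> emit 'a', reset
Bit 6: prefix='0' (no match yet)

Answer: 2 a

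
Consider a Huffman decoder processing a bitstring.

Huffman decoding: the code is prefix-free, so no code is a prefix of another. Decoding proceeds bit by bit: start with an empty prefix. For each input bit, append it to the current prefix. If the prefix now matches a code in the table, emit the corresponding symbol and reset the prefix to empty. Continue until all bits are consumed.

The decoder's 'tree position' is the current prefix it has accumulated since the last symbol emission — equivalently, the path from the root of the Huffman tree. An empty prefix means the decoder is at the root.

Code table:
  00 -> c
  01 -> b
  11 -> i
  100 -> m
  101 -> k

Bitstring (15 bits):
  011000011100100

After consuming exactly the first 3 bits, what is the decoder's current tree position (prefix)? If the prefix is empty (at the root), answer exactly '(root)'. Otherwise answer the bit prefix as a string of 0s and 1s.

Answer: 1

Derivation:
Bit 0: prefix='0' (no match yet)
Bit 1: prefix='01' -> emit 'b', reset
Bit 2: prefix='1' (no match yet)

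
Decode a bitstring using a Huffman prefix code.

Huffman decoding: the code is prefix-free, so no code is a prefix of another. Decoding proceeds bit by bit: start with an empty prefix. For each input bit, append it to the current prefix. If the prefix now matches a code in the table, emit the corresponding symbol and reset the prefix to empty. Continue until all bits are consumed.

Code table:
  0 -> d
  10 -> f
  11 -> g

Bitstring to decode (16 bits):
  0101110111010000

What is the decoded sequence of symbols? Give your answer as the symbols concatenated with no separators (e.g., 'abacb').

Bit 0: prefix='0' -> emit 'd', reset
Bit 1: prefix='1' (no match yet)
Bit 2: prefix='10' -> emit 'f', reset
Bit 3: prefix='1' (no match yet)
Bit 4: prefix='11' -> emit 'g', reset
Bit 5: prefix='1' (no match yet)
Bit 6: prefix='10' -> emit 'f', reset
Bit 7: prefix='1' (no match yet)
Bit 8: prefix='11' -> emit 'g', reset
Bit 9: prefix='1' (no match yet)
Bit 10: prefix='10' -> emit 'f', reset
Bit 11: prefix='1' (no match yet)
Bit 12: prefix='10' -> emit 'f', reset
Bit 13: prefix='0' -> emit 'd', reset
Bit 14: prefix='0' -> emit 'd', reset
Bit 15: prefix='0' -> emit 'd', reset

Answer: dfgfgffddd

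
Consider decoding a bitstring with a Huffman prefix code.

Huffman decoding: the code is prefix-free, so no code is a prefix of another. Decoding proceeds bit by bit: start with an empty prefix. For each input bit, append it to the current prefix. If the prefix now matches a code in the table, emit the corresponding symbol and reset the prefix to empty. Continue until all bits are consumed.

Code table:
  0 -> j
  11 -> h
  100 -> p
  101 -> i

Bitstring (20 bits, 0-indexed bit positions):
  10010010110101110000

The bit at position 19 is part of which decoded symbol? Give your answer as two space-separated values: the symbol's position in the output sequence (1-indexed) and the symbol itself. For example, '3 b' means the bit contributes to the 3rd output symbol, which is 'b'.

Bit 0: prefix='1' (no match yet)
Bit 1: prefix='10' (no match yet)
Bit 2: prefix='100' -> emit 'p', reset
Bit 3: prefix='1' (no match yet)
Bit 4: prefix='10' (no match yet)
Bit 5: prefix='100' -> emit 'p', reset
Bit 6: prefix='1' (no match yet)
Bit 7: prefix='10' (no match yet)
Bit 8: prefix='101' -> emit 'i', reset
Bit 9: prefix='1' (no match yet)
Bit 10: prefix='10' (no match yet)
Bit 11: prefix='101' -> emit 'i', reset
Bit 12: prefix='0' -> emit 'j', reset
Bit 13: prefix='1' (no match yet)
Bit 14: prefix='11' -> emit 'h', reset
Bit 15: prefix='1' (no match yet)
Bit 16: prefix='10' (no match yet)
Bit 17: prefix='100' -> emit 'p', reset
Bit 18: prefix='0' -> emit 'j', reset
Bit 19: prefix='0' -> emit 'j', reset

Answer: 9 j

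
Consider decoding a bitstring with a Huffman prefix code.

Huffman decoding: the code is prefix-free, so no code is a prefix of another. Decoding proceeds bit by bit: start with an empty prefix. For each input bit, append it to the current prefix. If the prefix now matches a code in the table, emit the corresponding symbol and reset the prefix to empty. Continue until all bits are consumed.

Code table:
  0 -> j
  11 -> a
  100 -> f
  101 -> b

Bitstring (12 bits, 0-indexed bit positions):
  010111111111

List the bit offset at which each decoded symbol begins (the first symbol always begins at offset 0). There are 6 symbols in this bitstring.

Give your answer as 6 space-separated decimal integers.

Answer: 0 1 4 6 8 10

Derivation:
Bit 0: prefix='0' -> emit 'j', reset
Bit 1: prefix='1' (no match yet)
Bit 2: prefix='10' (no match yet)
Bit 3: prefix='101' -> emit 'b', reset
Bit 4: prefix='1' (no match yet)
Bit 5: prefix='11' -> emit 'a', reset
Bit 6: prefix='1' (no match yet)
Bit 7: prefix='11' -> emit 'a', reset
Bit 8: prefix='1' (no match yet)
Bit 9: prefix='11' -> emit 'a', reset
Bit 10: prefix='1' (no match yet)
Bit 11: prefix='11' -> emit 'a', reset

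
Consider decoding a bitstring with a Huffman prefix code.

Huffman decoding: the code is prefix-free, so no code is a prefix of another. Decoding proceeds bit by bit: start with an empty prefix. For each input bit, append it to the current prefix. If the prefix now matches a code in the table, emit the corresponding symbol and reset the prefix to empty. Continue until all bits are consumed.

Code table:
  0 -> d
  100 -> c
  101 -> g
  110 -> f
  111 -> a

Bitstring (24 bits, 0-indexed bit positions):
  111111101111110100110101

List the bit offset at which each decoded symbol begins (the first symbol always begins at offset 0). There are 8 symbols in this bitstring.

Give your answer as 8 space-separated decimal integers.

Bit 0: prefix='1' (no match yet)
Bit 1: prefix='11' (no match yet)
Bit 2: prefix='111' -> emit 'a', reset
Bit 3: prefix='1' (no match yet)
Bit 4: prefix='11' (no match yet)
Bit 5: prefix='111' -> emit 'a', reset
Bit 6: prefix='1' (no match yet)
Bit 7: prefix='10' (no match yet)
Bit 8: prefix='101' -> emit 'g', reset
Bit 9: prefix='1' (no match yet)
Bit 10: prefix='11' (no match yet)
Bit 11: prefix='111' -> emit 'a', reset
Bit 12: prefix='1' (no match yet)
Bit 13: prefix='11' (no match yet)
Bit 14: prefix='110' -> emit 'f', reset
Bit 15: prefix='1' (no match yet)
Bit 16: prefix='10' (no match yet)
Bit 17: prefix='100' -> emit 'c', reset
Bit 18: prefix='1' (no match yet)
Bit 19: prefix='11' (no match yet)
Bit 20: prefix='110' -> emit 'f', reset
Bit 21: prefix='1' (no match yet)
Bit 22: prefix='10' (no match yet)
Bit 23: prefix='101' -> emit 'g', reset

Answer: 0 3 6 9 12 15 18 21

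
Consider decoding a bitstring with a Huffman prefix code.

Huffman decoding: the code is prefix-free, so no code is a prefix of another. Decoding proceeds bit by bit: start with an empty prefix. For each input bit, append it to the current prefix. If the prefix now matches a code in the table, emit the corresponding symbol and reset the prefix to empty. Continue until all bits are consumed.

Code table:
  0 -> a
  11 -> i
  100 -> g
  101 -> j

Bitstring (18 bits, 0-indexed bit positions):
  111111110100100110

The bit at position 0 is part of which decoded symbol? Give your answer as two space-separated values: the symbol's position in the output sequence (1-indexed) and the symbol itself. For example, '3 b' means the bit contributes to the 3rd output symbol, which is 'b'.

Answer: 1 i

Derivation:
Bit 0: prefix='1' (no match yet)
Bit 1: prefix='11' -> emit 'i', reset
Bit 2: prefix='1' (no match yet)
Bit 3: prefix='11' -> emit 'i', reset
Bit 4: prefix='1' (no match yet)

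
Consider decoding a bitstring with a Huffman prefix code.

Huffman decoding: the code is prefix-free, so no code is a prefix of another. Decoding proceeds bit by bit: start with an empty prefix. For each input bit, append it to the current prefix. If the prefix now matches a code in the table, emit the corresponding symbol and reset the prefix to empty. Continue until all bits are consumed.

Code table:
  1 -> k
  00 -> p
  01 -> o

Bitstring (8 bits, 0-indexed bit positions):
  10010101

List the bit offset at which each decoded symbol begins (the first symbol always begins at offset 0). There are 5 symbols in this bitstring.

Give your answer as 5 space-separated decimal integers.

Bit 0: prefix='1' -> emit 'k', reset
Bit 1: prefix='0' (no match yet)
Bit 2: prefix='00' -> emit 'p', reset
Bit 3: prefix='1' -> emit 'k', reset
Bit 4: prefix='0' (no match yet)
Bit 5: prefix='01' -> emit 'o', reset
Bit 6: prefix='0' (no match yet)
Bit 7: prefix='01' -> emit 'o', reset

Answer: 0 1 3 4 6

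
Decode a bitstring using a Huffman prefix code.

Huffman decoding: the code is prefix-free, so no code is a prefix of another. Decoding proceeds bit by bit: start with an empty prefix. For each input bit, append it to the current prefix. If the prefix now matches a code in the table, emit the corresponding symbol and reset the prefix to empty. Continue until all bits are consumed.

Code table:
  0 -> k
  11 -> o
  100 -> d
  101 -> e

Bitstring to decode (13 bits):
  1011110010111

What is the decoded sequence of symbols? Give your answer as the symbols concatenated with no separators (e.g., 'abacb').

Answer: eodeo

Derivation:
Bit 0: prefix='1' (no match yet)
Bit 1: prefix='10' (no match yet)
Bit 2: prefix='101' -> emit 'e', reset
Bit 3: prefix='1' (no match yet)
Bit 4: prefix='11' -> emit 'o', reset
Bit 5: prefix='1' (no match yet)
Bit 6: prefix='10' (no match yet)
Bit 7: prefix='100' -> emit 'd', reset
Bit 8: prefix='1' (no match yet)
Bit 9: prefix='10' (no match yet)
Bit 10: prefix='101' -> emit 'e', reset
Bit 11: prefix='1' (no match yet)
Bit 12: prefix='11' -> emit 'o', reset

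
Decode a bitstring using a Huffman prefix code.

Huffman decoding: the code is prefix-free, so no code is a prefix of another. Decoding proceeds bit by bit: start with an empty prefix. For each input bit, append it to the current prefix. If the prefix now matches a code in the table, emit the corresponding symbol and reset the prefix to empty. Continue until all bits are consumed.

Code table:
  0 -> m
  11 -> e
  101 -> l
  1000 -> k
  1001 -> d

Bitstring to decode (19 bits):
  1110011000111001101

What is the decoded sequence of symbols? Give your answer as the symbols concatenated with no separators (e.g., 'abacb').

Answer: edkedl

Derivation:
Bit 0: prefix='1' (no match yet)
Bit 1: prefix='11' -> emit 'e', reset
Bit 2: prefix='1' (no match yet)
Bit 3: prefix='10' (no match yet)
Bit 4: prefix='100' (no match yet)
Bit 5: prefix='1001' -> emit 'd', reset
Bit 6: prefix='1' (no match yet)
Bit 7: prefix='10' (no match yet)
Bit 8: prefix='100' (no match yet)
Bit 9: prefix='1000' -> emit 'k', reset
Bit 10: prefix='1' (no match yet)
Bit 11: prefix='11' -> emit 'e', reset
Bit 12: prefix='1' (no match yet)
Bit 13: prefix='10' (no match yet)
Bit 14: prefix='100' (no match yet)
Bit 15: prefix='1001' -> emit 'd', reset
Bit 16: prefix='1' (no match yet)
Bit 17: prefix='10' (no match yet)
Bit 18: prefix='101' -> emit 'l', reset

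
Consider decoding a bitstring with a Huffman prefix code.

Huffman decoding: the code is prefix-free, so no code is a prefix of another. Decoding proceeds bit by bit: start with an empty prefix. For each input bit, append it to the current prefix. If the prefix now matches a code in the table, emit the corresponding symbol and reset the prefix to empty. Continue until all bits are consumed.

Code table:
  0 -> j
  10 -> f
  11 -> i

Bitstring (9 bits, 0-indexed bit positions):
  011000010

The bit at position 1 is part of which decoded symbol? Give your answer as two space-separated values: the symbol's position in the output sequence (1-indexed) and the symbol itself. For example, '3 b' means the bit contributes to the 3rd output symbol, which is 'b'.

Answer: 2 i

Derivation:
Bit 0: prefix='0' -> emit 'j', reset
Bit 1: prefix='1' (no match yet)
Bit 2: prefix='11' -> emit 'i', reset
Bit 3: prefix='0' -> emit 'j', reset
Bit 4: prefix='0' -> emit 'j', reset
Bit 5: prefix='0' -> emit 'j', reset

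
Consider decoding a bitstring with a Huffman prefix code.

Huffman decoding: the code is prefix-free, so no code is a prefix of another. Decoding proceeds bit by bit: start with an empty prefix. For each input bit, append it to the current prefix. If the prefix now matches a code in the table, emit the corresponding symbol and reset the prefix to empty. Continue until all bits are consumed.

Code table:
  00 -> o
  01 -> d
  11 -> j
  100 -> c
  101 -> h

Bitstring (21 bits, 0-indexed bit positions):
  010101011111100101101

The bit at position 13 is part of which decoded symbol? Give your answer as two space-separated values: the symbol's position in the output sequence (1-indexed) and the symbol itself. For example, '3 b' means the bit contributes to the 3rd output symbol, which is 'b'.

Answer: 7 c

Derivation:
Bit 0: prefix='0' (no match yet)
Bit 1: prefix='01' -> emit 'd', reset
Bit 2: prefix='0' (no match yet)
Bit 3: prefix='01' -> emit 'd', reset
Bit 4: prefix='0' (no match yet)
Bit 5: prefix='01' -> emit 'd', reset
Bit 6: prefix='0' (no match yet)
Bit 7: prefix='01' -> emit 'd', reset
Bit 8: prefix='1' (no match yet)
Bit 9: prefix='11' -> emit 'j', reset
Bit 10: prefix='1' (no match yet)
Bit 11: prefix='11' -> emit 'j', reset
Bit 12: prefix='1' (no match yet)
Bit 13: prefix='10' (no match yet)
Bit 14: prefix='100' -> emit 'c', reset
Bit 15: prefix='1' (no match yet)
Bit 16: prefix='10' (no match yet)
Bit 17: prefix='101' -> emit 'h', reset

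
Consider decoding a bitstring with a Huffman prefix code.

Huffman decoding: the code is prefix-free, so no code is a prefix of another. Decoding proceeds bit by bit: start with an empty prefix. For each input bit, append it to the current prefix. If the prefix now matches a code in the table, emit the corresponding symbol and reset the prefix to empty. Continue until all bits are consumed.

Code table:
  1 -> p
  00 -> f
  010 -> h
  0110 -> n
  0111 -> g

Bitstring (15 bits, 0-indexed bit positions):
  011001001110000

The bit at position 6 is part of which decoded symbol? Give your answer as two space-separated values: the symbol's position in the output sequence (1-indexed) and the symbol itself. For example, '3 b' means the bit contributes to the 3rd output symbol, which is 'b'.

Bit 0: prefix='0' (no match yet)
Bit 1: prefix='01' (no match yet)
Bit 2: prefix='011' (no match yet)
Bit 3: prefix='0110' -> emit 'n', reset
Bit 4: prefix='0' (no match yet)
Bit 5: prefix='01' (no match yet)
Bit 6: prefix='010' -> emit 'h', reset
Bit 7: prefix='0' (no match yet)
Bit 8: prefix='01' (no match yet)
Bit 9: prefix='011' (no match yet)
Bit 10: prefix='0111' -> emit 'g', reset

Answer: 2 h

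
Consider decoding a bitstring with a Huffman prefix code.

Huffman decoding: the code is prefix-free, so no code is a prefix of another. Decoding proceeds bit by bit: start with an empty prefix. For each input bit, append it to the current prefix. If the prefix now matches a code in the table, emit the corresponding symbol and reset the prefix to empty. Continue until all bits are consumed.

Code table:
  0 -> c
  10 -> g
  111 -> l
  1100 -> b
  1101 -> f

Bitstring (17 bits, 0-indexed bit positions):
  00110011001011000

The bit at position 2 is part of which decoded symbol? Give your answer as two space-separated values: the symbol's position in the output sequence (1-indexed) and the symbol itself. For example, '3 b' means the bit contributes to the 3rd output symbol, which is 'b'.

Bit 0: prefix='0' -> emit 'c', reset
Bit 1: prefix='0' -> emit 'c', reset
Bit 2: prefix='1' (no match yet)
Bit 3: prefix='11' (no match yet)
Bit 4: prefix='110' (no match yet)
Bit 5: prefix='1100' -> emit 'b', reset
Bit 6: prefix='1' (no match yet)

Answer: 3 b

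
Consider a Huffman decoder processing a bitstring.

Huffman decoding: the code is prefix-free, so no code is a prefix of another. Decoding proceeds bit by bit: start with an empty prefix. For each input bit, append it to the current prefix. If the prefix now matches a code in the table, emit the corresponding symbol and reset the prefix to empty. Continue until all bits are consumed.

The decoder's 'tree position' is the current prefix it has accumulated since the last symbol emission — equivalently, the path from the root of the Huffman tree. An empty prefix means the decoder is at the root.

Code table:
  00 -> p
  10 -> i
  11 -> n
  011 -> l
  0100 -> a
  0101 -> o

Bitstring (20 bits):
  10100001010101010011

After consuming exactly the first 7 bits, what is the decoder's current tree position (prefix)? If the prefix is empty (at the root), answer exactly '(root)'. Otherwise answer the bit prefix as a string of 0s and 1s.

Bit 0: prefix='1' (no match yet)
Bit 1: prefix='10' -> emit 'i', reset
Bit 2: prefix='1' (no match yet)
Bit 3: prefix='10' -> emit 'i', reset
Bit 4: prefix='0' (no match yet)
Bit 5: prefix='00' -> emit 'p', reset
Bit 6: prefix='0' (no match yet)

Answer: 0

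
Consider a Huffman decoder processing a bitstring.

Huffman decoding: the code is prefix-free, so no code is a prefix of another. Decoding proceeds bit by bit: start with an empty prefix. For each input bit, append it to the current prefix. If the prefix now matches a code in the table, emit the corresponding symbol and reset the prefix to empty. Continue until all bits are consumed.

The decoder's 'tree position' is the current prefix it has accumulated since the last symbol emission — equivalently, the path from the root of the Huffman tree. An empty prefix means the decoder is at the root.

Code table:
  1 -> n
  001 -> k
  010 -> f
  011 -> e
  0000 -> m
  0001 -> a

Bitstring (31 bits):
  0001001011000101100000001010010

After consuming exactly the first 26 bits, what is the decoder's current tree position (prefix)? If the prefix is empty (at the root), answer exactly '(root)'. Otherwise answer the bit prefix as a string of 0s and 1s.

Bit 0: prefix='0' (no match yet)
Bit 1: prefix='00' (no match yet)
Bit 2: prefix='000' (no match yet)
Bit 3: prefix='0001' -> emit 'a', reset
Bit 4: prefix='0' (no match yet)
Bit 5: prefix='00' (no match yet)
Bit 6: prefix='001' -> emit 'k', reset
Bit 7: prefix='0' (no match yet)
Bit 8: prefix='01' (no match yet)
Bit 9: prefix='011' -> emit 'e', reset
Bit 10: prefix='0' (no match yet)
Bit 11: prefix='00' (no match yet)
Bit 12: prefix='000' (no match yet)
Bit 13: prefix='0001' -> emit 'a', reset
Bit 14: prefix='0' (no match yet)
Bit 15: prefix='01' (no match yet)
Bit 16: prefix='011' -> emit 'e', reset
Bit 17: prefix='0' (no match yet)
Bit 18: prefix='00' (no match yet)
Bit 19: prefix='000' (no match yet)
Bit 20: prefix='0000' -> emit 'm', reset
Bit 21: prefix='0' (no match yet)
Bit 22: prefix='00' (no match yet)
Bit 23: prefix='000' (no match yet)
Bit 24: prefix='0001' -> emit 'a', reset
Bit 25: prefix='0' (no match yet)

Answer: 0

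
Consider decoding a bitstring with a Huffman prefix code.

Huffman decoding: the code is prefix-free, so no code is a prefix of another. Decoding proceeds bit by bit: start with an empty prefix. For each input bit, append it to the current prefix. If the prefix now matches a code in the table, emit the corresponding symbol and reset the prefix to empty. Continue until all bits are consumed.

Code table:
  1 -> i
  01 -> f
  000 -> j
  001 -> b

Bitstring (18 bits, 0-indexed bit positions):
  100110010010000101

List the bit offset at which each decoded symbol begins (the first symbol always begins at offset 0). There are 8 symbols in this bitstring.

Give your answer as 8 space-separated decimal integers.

Bit 0: prefix='1' -> emit 'i', reset
Bit 1: prefix='0' (no match yet)
Bit 2: prefix='00' (no match yet)
Bit 3: prefix='001' -> emit 'b', reset
Bit 4: prefix='1' -> emit 'i', reset
Bit 5: prefix='0' (no match yet)
Bit 6: prefix='00' (no match yet)
Bit 7: prefix='001' -> emit 'b', reset
Bit 8: prefix='0' (no match yet)
Bit 9: prefix='00' (no match yet)
Bit 10: prefix='001' -> emit 'b', reset
Bit 11: prefix='0' (no match yet)
Bit 12: prefix='00' (no match yet)
Bit 13: prefix='000' -> emit 'j', reset
Bit 14: prefix='0' (no match yet)
Bit 15: prefix='01' -> emit 'f', reset
Bit 16: prefix='0' (no match yet)
Bit 17: prefix='01' -> emit 'f', reset

Answer: 0 1 4 5 8 11 14 16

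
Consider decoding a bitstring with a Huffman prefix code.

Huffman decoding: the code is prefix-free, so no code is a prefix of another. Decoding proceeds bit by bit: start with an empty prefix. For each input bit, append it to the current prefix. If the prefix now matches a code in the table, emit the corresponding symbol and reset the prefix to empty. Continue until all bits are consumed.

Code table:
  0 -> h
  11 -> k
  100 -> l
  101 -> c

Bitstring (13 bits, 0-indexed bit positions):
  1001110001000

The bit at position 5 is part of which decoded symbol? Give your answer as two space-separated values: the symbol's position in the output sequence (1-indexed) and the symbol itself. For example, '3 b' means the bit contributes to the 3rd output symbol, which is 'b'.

Bit 0: prefix='1' (no match yet)
Bit 1: prefix='10' (no match yet)
Bit 2: prefix='100' -> emit 'l', reset
Bit 3: prefix='1' (no match yet)
Bit 4: prefix='11' -> emit 'k', reset
Bit 5: prefix='1' (no match yet)
Bit 6: prefix='10' (no match yet)
Bit 7: prefix='100' -> emit 'l', reset
Bit 8: prefix='0' -> emit 'h', reset
Bit 9: prefix='1' (no match yet)

Answer: 3 l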